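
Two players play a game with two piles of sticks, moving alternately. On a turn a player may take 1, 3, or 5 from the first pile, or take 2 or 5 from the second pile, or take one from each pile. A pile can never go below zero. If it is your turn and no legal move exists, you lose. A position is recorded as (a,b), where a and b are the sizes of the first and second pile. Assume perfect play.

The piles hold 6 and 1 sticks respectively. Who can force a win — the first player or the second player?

The second player wins.

Positions with no move are L. A position that does have a move is losing for the player to move precisely when every available move leads to a winning position for the opponent. Fill in the labels:
No move ever increases a pile, so every position that can arise here has a ≤ 6 and b ≤ 1; it is enough to label the cells with 0 ≤ a ≤ 6 and 0 ≤ b ≤ 1.
Every move lowers a or b (never raises either), so fill the grid row by row in increasing a, and left to right within a row: each cell's successors are then already labelled.
      b=0  b=1
a=0:    L    L
a=1:    W    W
a=2:    L    L
a=3:    W    W
a=4:    L    L
a=5:    W    W
a=6:    L    L
Cells with no legal move (terminal, hence L): (0,0), (0,1).
The remaining L cells, each justified by listing all of its moves:
(2,0): only reaches (1,0)(W), which is W → L
(2,1): only reaches (1,1)(W), (1,0)(W), all W → L
(4,0): only reaches (3,0)(W), (1,0)(W), all W → L
(4,1): only reaches (3,1)(W), (1,1)(W), (3,0)(W), all W → L
(6,0): only reaches (5,0)(W), (3,0)(W), (1,0)(W), all W → L
(6,1): only reaches (5,1)(W), (3,1)(W), (1,1)(W), (5,0)(W), all W → L
Every other cell has at least one move into one of the L cells above, so it is W.
The starting position (6,1) is L: whatever the player to move does, the opponent receives a W position.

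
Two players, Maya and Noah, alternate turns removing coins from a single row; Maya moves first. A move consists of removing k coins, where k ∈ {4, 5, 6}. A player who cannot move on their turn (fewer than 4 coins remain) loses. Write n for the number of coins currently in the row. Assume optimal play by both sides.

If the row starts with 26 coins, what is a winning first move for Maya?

Build the W/L table. Terminal = L. A non-terminal position is W if it has a move to some L; otherwise it is L.
n=0: no move → L
n=1: no move → L
n=2: no move → L
n=3: no move → L
n=4: can move to 0, which is L ⇒ W
n=5: can move to 1, which is L ⇒ W
n=6: can move to 2, which is L ⇒ W
n=7: can move to 3, which is L ⇒ W
n=8: can move to 3, which is L ⇒ W
n=9: can move to 3, which is L ⇒ W
n=10: moves to 6(W), 5(W), 4(W); every one is W ⇒ L
n=11: moves to 7(W), 6(W), 5(W); every one is W ⇒ L
n=12: moves to 8(W), 7(W), 6(W); every one is W ⇒ L
n=13: moves to 9(W), 8(W), 7(W); every one is W ⇒ L
n=14: can move to 10, which is L ⇒ W
n=15: can move to 11, which is L ⇒ W
n=16: can move to 12, which is L ⇒ W
n=17: can move to 13, which is L ⇒ W
n=18: can move to 13, which is L ⇒ W
n=19: can move to 13, which is L ⇒ W
n=20: moves to 16(W), 15(W), 14(W); every one is W ⇒ L
n=21: moves to 17(W), 16(W), 15(W); every one is W ⇒ L
n=22: moves to 18(W), 17(W), 16(W); every one is W ⇒ L
n=23: moves to 19(W), 18(W), 17(W); every one is W ⇒ L
n=24: can move to 20, which is L ⇒ W
n=25: can move to 21, which is L ⇒ W
n=26: can move to 22, which is L ⇒ W
From 26, the L positions reachable in one move are: 22, 21, 20. Any move reaching one of these is winning.

Remove 4, leaving 22.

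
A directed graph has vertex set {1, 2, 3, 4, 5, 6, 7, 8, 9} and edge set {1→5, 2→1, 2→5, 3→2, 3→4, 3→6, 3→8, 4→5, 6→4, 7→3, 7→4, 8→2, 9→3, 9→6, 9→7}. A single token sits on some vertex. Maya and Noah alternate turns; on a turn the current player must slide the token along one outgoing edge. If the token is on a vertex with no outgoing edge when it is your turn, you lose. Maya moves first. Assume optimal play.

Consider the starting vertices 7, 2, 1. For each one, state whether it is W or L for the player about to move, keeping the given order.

7: L, 2: W, 1: W

Compute win/loss labels from the base case upward. A position with no move is L. Any other position is W if it can reach an L in one move, else L.
Every edge goes from a vertex to one that appears earlier in the order 5, 1, 4, 2, 6, 8, 3, 7, 9, so processing vertices in that order labels each vertex after all of its successors.
5: no outgoing edge → L
1: can move to 5, which is L ⇒ W
4: can move to 5, which is L ⇒ W
2: can move to 5, which is L ⇒ W
6: the only move is to 4(W), a W ⇒ L
8: the only move is to 2(W), a W ⇒ L
3: can move to 8, which is L ⇒ W
7: moves to 3(W), 4(W); every one is W ⇒ L
9: can move to 7, which is L ⇒ W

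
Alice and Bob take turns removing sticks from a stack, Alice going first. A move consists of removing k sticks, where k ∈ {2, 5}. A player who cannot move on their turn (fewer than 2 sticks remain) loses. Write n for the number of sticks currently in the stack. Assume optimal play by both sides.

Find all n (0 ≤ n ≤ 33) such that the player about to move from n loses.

Positions with no move are L. A position that does have a move is losing for the player to move precisely when every available move leads to a winning position for the opponent. Fill in the labels:
n=0: no move → L
n=1: no move → L
n=2: →0(L), so W
n=3: →1(L), so W
n=4: →2(W) only, which is W, so L
n=5: →0(L), so W
n=6: →4(L), so W
n=7: →5(W), 2(W) — all W, so L
n=8: →6(W), 3(W) — all W, so L
n=9: →7(L), so W
n=10: →8(L), so W
n=11: →9(W), 6(W) — all W, so L
n=12: →7(L), so W
n=13: →11(L), so W
n=14: →12(W), 9(W) — all W, so L
n=15: →13(W), 10(W) — all W, so L
n=16: →14(L), so W
n=17: →15(L), so W
n=18: →16(W), 13(W) — all W, so L
n=19: →14(L), so W
n=20: →18(L), so W
n=21: →19(W), 16(W) — all W, so L
n=22: →20(W), 17(W) — all W, so L
n=23: →21(L), so W
n=24: →22(L), so W
n=25: →23(W), 20(W) — all W, so L
n=26: →21(L), so W
n=27: →25(L), so W
n=28: →26(W), 23(W) — all W, so L
n=29: →27(W), 24(W) — all W, so L
n=30: →28(L), so W
n=31: →29(L), so W
n=32: →30(W), 27(W) — all W, so L
n=33: →28(L), so W
Reading off the rows marked L gives the requested list; there are 15 such values of n.

0, 1, 4, 7, 8, 11, 14, 15, 18, 21, 22, 25, 28, 29, 32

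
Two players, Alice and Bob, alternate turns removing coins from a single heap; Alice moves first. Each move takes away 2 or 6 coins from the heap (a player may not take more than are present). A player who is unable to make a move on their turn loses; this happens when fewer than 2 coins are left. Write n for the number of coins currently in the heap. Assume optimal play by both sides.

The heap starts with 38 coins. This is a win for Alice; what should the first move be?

Remove 2, leaving 36.

Build the W/L table. Terminal = L. A non-terminal position is W if it has a move to some L; otherwise it is L.
n=0: no move → L
n=1: no move → L
n=2: can move to 0, which is L ⇒ W
n=3: can move to 1, which is L ⇒ W
n=4: the only move is to 2(W), a W ⇒ L
n=5: the only move is to 3(W), a W ⇒ L
n=6: can move to 4, which is L ⇒ W
n=7: can move to 5, which is L ⇒ W
n=8: moves to 6(W), 2(W); every one is W ⇒ L
n=9: moves to 7(W), 3(W); every one is W ⇒ L
n=10: can move to 8, which is L ⇒ W
n=11: can move to 9, which is L ⇒ W
n=12: moves to 10(W), 6(W); every one is W ⇒ L
n=13: moves to 11(W), 7(W); every one is W ⇒ L
n=14: can move to 12, which is L ⇒ W
n=15: can move to 13, which is L ⇒ W
n=16: moves to 14(W), 10(W); every one is W ⇒ L
n=17: moves to 15(W), 11(W); every one is W ⇒ L
n=18: can move to 16, which is L ⇒ W
n=19: can move to 17, which is L ⇒ W
n=20: moves to 18(W), 14(W); every one is W ⇒ L
n=21: moves to 19(W), 15(W); every one is W ⇒ L
n=22: can move to 20, which is L ⇒ W
n=23: can move to 21, which is L ⇒ W
n=24: moves to 22(W), 18(W); every one is W ⇒ L
n=25: moves to 23(W), 19(W); every one is W ⇒ L
n=26: can move to 24, which is L ⇒ W
n=27: can move to 25, which is L ⇒ W
n=28: moves to 26(W), 22(W); every one is W ⇒ L
n=29: moves to 27(W), 23(W); every one is W ⇒ L
n=30: can move to 28, which is L ⇒ W
n=31: can move to 29, which is L ⇒ W
n=32: moves to 30(W), 26(W); every one is W ⇒ L
n=33: moves to 31(W), 27(W); every one is W ⇒ L
n=34: can move to 32, which is L ⇒ W
n=35: can move to 33, which is L ⇒ W
n=36: moves to 34(W), 30(W); every one is W ⇒ L
n=37: moves to 35(W), 31(W); every one is W ⇒ L
n=38: can move to 36, which is L ⇒ W
From 38, the L positions reachable in one move are: 36, 32. Any move reaching one of these is winning.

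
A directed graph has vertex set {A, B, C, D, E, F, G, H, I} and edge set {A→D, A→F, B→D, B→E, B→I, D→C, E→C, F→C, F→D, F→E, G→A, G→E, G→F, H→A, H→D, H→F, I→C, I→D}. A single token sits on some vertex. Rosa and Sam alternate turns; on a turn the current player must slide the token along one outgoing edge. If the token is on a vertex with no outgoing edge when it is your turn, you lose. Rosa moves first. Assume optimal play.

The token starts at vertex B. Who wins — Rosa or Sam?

Build the W/L table. Terminal = L. A non-terminal position is W if it has a move to some L; otherwise it is L.
Every edge goes from a vertex to one that appears earlier in the order C, D, E, F, I, A, G, B, H, so processing vertices in that order labels each vertex after all of its successors.
C: no outgoing edge → L
D: reaches L-position C → W
E: reaches L-position C → W
F: reaches L-position C → W
I: reaches L-position C → W
A: only reaches F(W), D(W), all W → L
G: reaches L-position A → W
B: only reaches I(W), E(W), D(W), all W → L
H: reaches L-position A → W
The starting position B is L: whatever Rosa does, the opponent receives a W position.

Sam wins.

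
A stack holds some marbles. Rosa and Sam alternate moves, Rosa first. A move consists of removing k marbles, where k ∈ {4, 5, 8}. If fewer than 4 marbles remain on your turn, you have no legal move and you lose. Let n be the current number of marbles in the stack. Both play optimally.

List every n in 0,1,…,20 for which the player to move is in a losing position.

0, 1, 2, 3, 12, 13, 14, 15

Compute win/loss labels from the base case upward. A position with no move is L. Any other position is W if it can reach an L in one move, else L.
n=0: no move → L
n=1: no move → L
n=2: no move → L
n=3: no move → L
n=4: W (go to 0, an L position)
n=5: W (go to 1, an L position)
n=6: W (go to 2, an L position)
n=7: W (go to 3, an L position)
n=8: W (go to 3, an L position)
n=9: W (go to 1, an L position)
n=10: W (go to 2, an L position)
n=11: W (go to 3, an L position)
n=12: L (options 8(W), 7(W), 4(W) are all W)
n=13: L (options 9(W), 8(W), 5(W) are all W)
n=14: L (options 10(W), 9(W), 6(W) are all W)
n=15: L (options 11(W), 10(W), 7(W) are all W)
n=16: W (go to 12, an L position)
n=17: W (go to 13, an L position)
n=18: W (go to 14, an L position)
n=19: W (go to 15, an L position)
n=20: W (go to 15, an L position)
Reading off the rows marked L gives the requested list; there are 8 such values of n.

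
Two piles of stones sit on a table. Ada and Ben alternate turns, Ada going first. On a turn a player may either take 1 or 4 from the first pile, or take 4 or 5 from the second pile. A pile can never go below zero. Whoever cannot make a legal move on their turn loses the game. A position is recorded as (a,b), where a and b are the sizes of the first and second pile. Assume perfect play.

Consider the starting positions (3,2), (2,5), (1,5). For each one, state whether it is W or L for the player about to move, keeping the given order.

Build the W/L table. Terminal = L. A non-terminal position is W if it has a move to some L; otherwise it is L.
No move ever increases a pile, so every position that can arise here has a ≤ 3 and b ≤ 5; it is enough to label the cells with 0 ≤ a ≤ 3 and 0 ≤ b ≤ 5.
Every move lowers a or b (never raises either), so fill the grid row by row in increasing a, and left to right within a row: each cell's successors are then already labelled.
      b=0  b=1  b=2  b=3  b=4  b=5
a=0:    L    L    L    L    W    W
a=1:    W    W    W    W    L    L
a=2:    L    L    L    L    W    W
a=3:    W    W    W    W    L    L
Cells with no legal move (terminal, hence L): (0,0), (0,1), (0,2), (0,3).
The remaining L cells, each justified by listing all of its moves:
(1,4): L (options (0,4)(W), (1,0)(W) are all W)
(1,5): L (options (0,5)(W), (1,1)(W), (1,0)(W) are all W)
(2,0): L (sole option (1,0)(W) is W)
(2,1): L (sole option (1,1)(W) is W)
(2,2): L (sole option (1,2)(W) is W)
(2,3): L (sole option (1,3)(W) is W)
(3,4): L (options (2,4)(W), (3,0)(W) are all W)
(3,5): L (options (2,5)(W), (3,1)(W), (3,0)(W) are all W)
Every other cell has at least one move into one of the L cells above, so it is W.
(3,2): the move to (2,2) reaches an L cell, so W
(2,5): the move to (1,5) reaches an L cell, so W
(1,5): one of the L cells justified above, so L

(3,2): W, (2,5): W, (1,5): L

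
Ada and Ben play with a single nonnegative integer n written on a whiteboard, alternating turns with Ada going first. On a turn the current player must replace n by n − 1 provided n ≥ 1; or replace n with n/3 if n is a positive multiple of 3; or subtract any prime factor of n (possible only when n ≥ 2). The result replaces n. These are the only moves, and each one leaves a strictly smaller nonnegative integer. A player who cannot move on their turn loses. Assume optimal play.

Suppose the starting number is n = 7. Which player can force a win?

Work bottom-up. With no move the player to move loses. Otherwise the position is W if at least one move leads to an L position for the opponent, and L if every move leads to a W.
n=0: no move → L
n=1: →0(L), so W
n=2: →0(L), so W
n=3: →0(L), so W
n=4: →2(W), 3(W) — all W, so L
n=5: →0(L), so W
n=6: →4(L), so W
n=7: →0(L), so W
From 7 Ada can move to 0, reaching an L position.

Ada wins.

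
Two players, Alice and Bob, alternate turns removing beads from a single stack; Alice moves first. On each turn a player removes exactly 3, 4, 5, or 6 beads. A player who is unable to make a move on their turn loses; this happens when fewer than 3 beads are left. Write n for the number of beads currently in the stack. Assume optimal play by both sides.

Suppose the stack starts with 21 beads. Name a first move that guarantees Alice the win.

Work bottom-up. With no move the player to move loses. Otherwise the position is W if at least one move leads to an L position for the opponent, and L if every move leads to a W.
n=0: no move → L
n=1: no move → L
n=2: no move → L
n=3: reaches L-position 0 → W
n=4: reaches L-position 1 → W
n=5: reaches L-position 2 → W
n=6: reaches L-position 2 → W
n=7: reaches L-position 2 → W
n=8: reaches L-position 2 → W
n=9: only reaches 6(W), 5(W), 4(W), 3(W), all W → L
n=10: only reaches 7(W), 6(W), 5(W), 4(W), all W → L
n=11: only reaches 8(W), 7(W), 6(W), 5(W), all W → L
n=12: reaches L-position 9 → W
n=13: reaches L-position 10 → W
n=14: reaches L-position 11 → W
n=15: reaches L-position 11 → W
n=16: reaches L-position 11 → W
n=17: reaches L-position 11 → W
n=18: only reaches 15(W), 14(W), 13(W), 12(W), all W → L
n=19: only reaches 16(W), 15(W), 14(W), 13(W), all W → L
n=20: only reaches 17(W), 16(W), 15(W), 14(W), all W → L
n=21: reaches L-position 18 → W
From 21, the L positions reachable in one move are: 18.

Remove 3, leaving 18.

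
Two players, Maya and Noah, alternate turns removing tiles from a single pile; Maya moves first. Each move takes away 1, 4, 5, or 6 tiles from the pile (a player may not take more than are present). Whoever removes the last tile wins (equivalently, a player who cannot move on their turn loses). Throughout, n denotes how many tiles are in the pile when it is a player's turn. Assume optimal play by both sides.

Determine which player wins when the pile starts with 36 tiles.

Noah wins.

Compute win/loss labels from the base case upward. A position with no move is L. Any other position is W if it can reach an L in one move, else L.
n=0: no move → L
n=1: reaches L-position 0 → W
n=2: only reaches 1(W), which is W → L
n=3: reaches L-position 2 → W
n=4: reaches L-position 0 → W
n=5: reaches L-position 0 → W
n=6: reaches L-position 2 → W
n=7: reaches L-position 2 → W
n=8: reaches L-position 2 → W
n=9: only reaches 8(W), 5(W), 4(W), 3(W), all W → L
n=10: reaches L-position 9 → W
n=11: only reaches 10(W), 7(W), 6(W), 5(W), all W → L
n=12: reaches L-position 11 → W
n=13: reaches L-position 9 → W
n=14: reaches L-position 9 → W
n=15: reaches L-position 11 → W
n=16: reaches L-position 11 → W
n=17: reaches L-position 11 → W
n=18: only reaches 17(W), 14(W), 13(W), 12(W), all W → L
n=19: reaches L-position 18 → W
n=20: only reaches 19(W), 16(W), 15(W), 14(W), all W → L
n=21: reaches L-position 20 → W
n=22: reaches L-position 18 → W
n=23: reaches L-position 18 → W
n=24: reaches L-position 20 → W
n=25: reaches L-position 20 → W
n=26: reaches L-position 20 → W
n=27: only reaches 26(W), 23(W), 22(W), 21(W), all W → L
n=28: reaches L-position 27 → W
n=29: only reaches 28(W), 25(W), 24(W), 23(W), all W → L
n=30: reaches L-position 29 → W
n=31: reaches L-position 27 → W
n=32: reaches L-position 27 → W
n=33: reaches L-position 29 → W
n=34: reaches L-position 29 → W
n=35: reaches L-position 29 → W
n=36: only reaches 35(W), 32(W), 31(W), 30(W), all W → L
Every move from 36 reaches a W position, so the mover loses.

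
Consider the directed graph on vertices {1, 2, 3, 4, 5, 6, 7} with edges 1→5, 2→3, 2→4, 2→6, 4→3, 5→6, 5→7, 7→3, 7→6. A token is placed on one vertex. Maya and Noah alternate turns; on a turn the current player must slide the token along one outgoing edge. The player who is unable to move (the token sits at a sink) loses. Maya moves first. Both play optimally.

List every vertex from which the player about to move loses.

Use the standard recursion: the mover loses at a terminal position; elsewhere, the mover wins exactly when some move hands the opponent an L position.
Every edge goes from a vertex to one that appears earlier in the order 3, 6, 7, 5, 4, 2, 1, so processing vertices in that order labels each vertex after all of its successors.
3: no outgoing edge → L
6: no outgoing edge → L
7: →6(L), so W
5: →6(L), so W
4: →3(L), so W
2: →6(L), so W
1: →5(W) only, which is W, so L
Reading off the rows marked L gives the requested list; there are 3 such vertices.

1, 3, 6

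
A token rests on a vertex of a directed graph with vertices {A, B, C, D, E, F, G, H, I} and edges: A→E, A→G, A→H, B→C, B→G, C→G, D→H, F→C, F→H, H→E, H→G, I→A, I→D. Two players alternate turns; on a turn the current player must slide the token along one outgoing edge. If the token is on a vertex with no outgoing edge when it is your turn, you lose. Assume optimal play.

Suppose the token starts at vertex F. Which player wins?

Use the standard recursion: the mover loses at a terminal position; elsewhere, the mover wins exactly when some move hands the opponent an L position.
Every edge goes from a vertex to one that appears earlier in the order G, E, C, H, A, F, B, D, I, so processing vertices in that order labels each vertex after all of its successors.
G: no outgoing edge → L
E: no outgoing edge → L
C: can move to G, which is L ⇒ W
H: can move to E, which is L ⇒ W
A: can move to E, which is L ⇒ W
F: moves to H(W), C(W); every one is W ⇒ L
B: can move to G, which is L ⇒ W
D: the only move is to H(W), a W ⇒ L
I: can move to D, which is L ⇒ W
Every move from F reaches a W position, so the mover loses.

The second player wins.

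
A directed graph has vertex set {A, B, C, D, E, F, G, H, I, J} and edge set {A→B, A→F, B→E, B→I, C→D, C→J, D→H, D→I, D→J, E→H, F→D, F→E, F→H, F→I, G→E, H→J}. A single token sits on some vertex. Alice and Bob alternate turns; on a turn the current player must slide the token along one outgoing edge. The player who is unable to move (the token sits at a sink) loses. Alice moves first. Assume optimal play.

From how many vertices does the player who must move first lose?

Work bottom-up. With no move the player to move loses. Otherwise the position is W if at least one move leads to an L position for the opponent, and L if every move leads to a W.
Every edge goes from a vertex to one that appears earlier in the order I, J, H, E, G, B, D, F, A, C, so processing vertices in that order labels each vertex after all of its successors.
I: no outgoing edge → L
J: no outgoing edge → L
H: reaches L-position J → W
E: only reaches H(W), which is W → L
G: reaches L-position E → W
B: reaches L-position E → W
D: reaches L-position J → W
F: reaches L-position E → W
A: only reaches F(W), B(W), all W → L
C: reaches L-position J → W
The L vertices are A, E, I, J; that is 4 in all.

4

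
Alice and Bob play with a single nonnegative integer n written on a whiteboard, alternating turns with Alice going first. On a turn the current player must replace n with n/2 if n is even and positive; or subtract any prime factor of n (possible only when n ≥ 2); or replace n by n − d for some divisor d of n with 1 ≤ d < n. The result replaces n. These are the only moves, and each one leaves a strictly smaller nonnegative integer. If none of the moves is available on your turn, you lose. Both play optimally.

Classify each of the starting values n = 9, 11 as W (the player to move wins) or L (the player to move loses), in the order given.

9: L, 11: W

Label each position W (a win for the player to move) or L (a loss). A position with no legal move is L; any other position is W exactly when some move reaches an L, and L when every move reaches a W.
n=0: no move → L
n=1: no move → L
n=2: reaches L-position 0 → W
n=3: reaches L-position 0 → W
n=4: only reaches 2(W), 3(W), all W → L
n=5: reaches L-position 0 → W
n=6: reaches L-position 4 → W
n=7: reaches L-position 0 → W
n=8: reaches L-position 4 → W
n=9: only reaches 6(W), 8(W), all W → L
n=10: reaches L-position 9 → W
n=11: reaches L-position 0 → W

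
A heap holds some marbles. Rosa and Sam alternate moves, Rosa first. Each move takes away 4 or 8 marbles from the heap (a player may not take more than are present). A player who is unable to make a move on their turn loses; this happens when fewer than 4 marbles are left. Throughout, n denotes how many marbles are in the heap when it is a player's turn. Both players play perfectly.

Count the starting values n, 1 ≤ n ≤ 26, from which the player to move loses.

10

Build the W/L table. Terminal = L. A non-terminal position is W if it has a move to some L; otherwise it is L.
n=0: no move → L
n=1: no move → L
n=2: no move → L
n=3: no move → L
n=4: →0(L), so W
n=5: →1(L), so W
n=6: →2(L), so W
n=7: →3(L), so W
n=8: →0(L), so W
n=9: →1(L), so W
n=10: →2(L), so W
n=11: →3(L), so W
n=12: →8(W), 4(W) — all W, so L
n=13: →9(W), 5(W) — all W, so L
n=14: →10(W), 6(W) — all W, so L
n=15: →11(W), 7(W) — all W, so L
n=16: →12(L), so W
n=17: →13(L), so W
n=18: →14(L), so W
n=19: →15(L), so W
n=20: →12(L), so W
n=21: →13(L), so W
n=22: →14(L), so W
n=23: →15(L), so W
n=24: →20(W), 16(W) — all W, so L
n=25: →21(W), 17(W) — all W, so L
n=26: →22(W), 18(W) — all W, so L
L entries with 1 ≤ n ≤ 26 (n=0 is outside the asked range and is not counted): n = 1, 2, 3, 12, 13, 14, 15, 24, 25, 26; that makes 10.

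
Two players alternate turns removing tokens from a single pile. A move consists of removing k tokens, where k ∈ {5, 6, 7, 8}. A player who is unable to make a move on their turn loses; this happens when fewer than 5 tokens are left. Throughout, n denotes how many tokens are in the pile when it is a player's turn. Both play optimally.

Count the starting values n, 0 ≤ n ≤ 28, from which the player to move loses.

13

Positions with no move are L. A position that does have a move is losing for the player to move precisely when every available move leads to a winning position for the opponent. Fill in the labels:
n=0: no move → L
n=1: no move → L
n=2: no move → L
n=3: no move → L
n=4: no move → L
n=5: can move to 0, which is L ⇒ W
n=6: can move to 1, which is L ⇒ W
n=7: can move to 2, which is L ⇒ W
n=8: can move to 3, which is L ⇒ W
n=9: can move to 4, which is L ⇒ W
n=10: can move to 4, which is L ⇒ W
n=11: can move to 4, which is L ⇒ W
n=12: can move to 4, which is L ⇒ W
n=13: moves to 8(W), 7(W), 6(W), 5(W); every one is W ⇒ L
n=14: moves to 9(W), 8(W), 7(W), 6(W); every one is W ⇒ L
n=15: moves to 10(W), 9(W), 8(W), 7(W); every one is W ⇒ L
n=16: moves to 11(W), 10(W), 9(W), 8(W); every one is W ⇒ L
n=17: moves to 12(W), 11(W), 10(W), 9(W); every one is W ⇒ L
n=18: can move to 13, which is L ⇒ W
n=19: can move to 14, which is L ⇒ W
n=20: can move to 15, which is L ⇒ W
n=21: can move to 16, which is L ⇒ W
n=22: can move to 17, which is L ⇒ W
n=23: can move to 17, which is L ⇒ W
n=24: can move to 17, which is L ⇒ W
n=25: can move to 17, which is L ⇒ W
n=26: moves to 21(W), 20(W), 19(W), 18(W); every one is W ⇒ L
n=27: moves to 22(W), 21(W), 20(W), 19(W); every one is W ⇒ L
n=28: moves to 23(W), 22(W), 21(W), 20(W); every one is W ⇒ L
L entries with 0 ≤ n ≤ 28: n = 0, 1, 2, 3, 4, 13, 14, 15, 16, 17, 26, 27, 28; that makes 13.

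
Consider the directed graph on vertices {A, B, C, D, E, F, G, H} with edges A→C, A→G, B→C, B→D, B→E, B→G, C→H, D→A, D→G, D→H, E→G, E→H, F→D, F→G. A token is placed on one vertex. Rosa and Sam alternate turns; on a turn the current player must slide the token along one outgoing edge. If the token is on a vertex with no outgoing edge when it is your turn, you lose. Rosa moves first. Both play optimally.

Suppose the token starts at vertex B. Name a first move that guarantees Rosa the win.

Work bottom-up. With no move the player to move loses. Otherwise the position is W if at least one move leads to an L position for the opponent, and L if every move leads to a W.
Every edge goes from a vertex to one that appears earlier in the order G, H, C, A, D, F, E, B, so processing vertices in that order labels each vertex after all of its successors.
G: no outgoing edge → L
H: no outgoing edge → L
C: W (go to H, an L position)
A: W (go to G, an L position)
D: W (go to H, an L position)
F: W (go to G, an L position)
E: W (go to H, an L position)
B: W (go to G, an L position)
From B, the L positions reachable in one move are: G.

Move to G.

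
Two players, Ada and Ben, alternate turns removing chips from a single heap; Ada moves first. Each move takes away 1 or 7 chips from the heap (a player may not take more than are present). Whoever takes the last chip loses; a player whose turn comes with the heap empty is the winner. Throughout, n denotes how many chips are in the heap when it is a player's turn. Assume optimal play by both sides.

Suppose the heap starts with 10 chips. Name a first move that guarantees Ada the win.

Remove 1, leaving 9.

Work bottom-up. With no move the player to move wins. Otherwise the position is W if at least one move leads to an L position for the opponent, and L if every move leads to a W.
n=0: no move; the opponent has just taken the last chip and therefore loses → W
n=1: only reaches 0(W), which is W → L
n=2: reaches L-position 1 → W
n=3: only reaches 2(W), which is W → L
n=4: reaches L-position 3 → W
n=5: only reaches 4(W), which is W → L
n=6: reaches L-position 5 → W
n=7: only reaches 6(W), 0(W), all W → L
n=8: reaches L-position 7 → W
n=9: only reaches 8(W), 2(W), all W → L
n=10: reaches L-position 9 → W
From 10, the L positions reachable in one move are: 9, 3. Any move reaching one of these is winning.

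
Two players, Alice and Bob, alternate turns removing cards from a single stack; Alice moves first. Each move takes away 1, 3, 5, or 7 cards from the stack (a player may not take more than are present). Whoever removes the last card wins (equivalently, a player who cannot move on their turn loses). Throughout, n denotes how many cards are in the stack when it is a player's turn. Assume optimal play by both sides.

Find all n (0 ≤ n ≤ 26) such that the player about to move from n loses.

0, 2, 4, 6, 8, 10, 12, 14, 16, 18, 20, 22, 24, 26

Positions with no move are L. A position that does have a move is losing for the player to move precisely when every available move leads to a winning position for the opponent. Fill in the labels:
n=0: no move → L
n=1: W (go to 0, an L position)
n=2: L (sole option 1(W) is W)
n=3: W (go to 2, an L position)
n=4: L (options 3(W), 1(W) are all W)
n=5: W (go to 4, an L position)
n=6: L (options 5(W), 3(W), 1(W) are all W)
n=7: W (go to 6, an L position)
n=8: L (options 7(W), 5(W), 3(W), 1(W) are all W)
n=9: W (go to 8, an L position)
n=10: L (options 9(W), 7(W), 5(W), 3(W) are all W)
n=11: W (go to 10, an L position)
n=12: L (options 11(W), 9(W), 7(W), 5(W) are all W)
n=13: W (go to 12, an L position)
n=14: L (options 13(W), 11(W), 9(W), 7(W) are all W)
n=15: W (go to 14, an L position)
n=16: L (options 15(W), 13(W), 11(W), 9(W) are all W)
n=17: W (go to 16, an L position)
n=18: L (options 17(W), 15(W), 13(W), 11(W) are all W)
n=19: W (go to 18, an L position)
n=20: L (options 19(W), 17(W), 15(W), 13(W) are all W)
n=21: W (go to 20, an L position)
n=22: L (options 21(W), 19(W), 17(W), 15(W) are all W)
n=23: W (go to 22, an L position)
n=24: L (options 23(W), 21(W), 19(W), 17(W) are all W)
n=25: W (go to 24, an L position)
n=26: L (options 25(W), 23(W), 21(W), 19(W) are all W)
The losing starting values of n are exactly the entries labelled L in this table (14 of them).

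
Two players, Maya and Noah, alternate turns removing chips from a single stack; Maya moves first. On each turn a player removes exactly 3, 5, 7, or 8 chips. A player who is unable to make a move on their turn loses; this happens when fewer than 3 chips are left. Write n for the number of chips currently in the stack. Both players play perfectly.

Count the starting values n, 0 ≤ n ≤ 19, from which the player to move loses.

6

Build the W/L table. Terminal = L. A non-terminal position is W if it has a move to some L; otherwise it is L.
n=0: no move → L
n=1: no move → L
n=2: no move → L
n=3: →0(L), so W
n=4: →1(L), so W
n=5: →2(L), so W
n=6: →1(L), so W
n=7: →2(L), so W
n=8: →1(L), so W
n=9: →2(L), so W
n=10: →2(L), so W
n=11: →8(W), 6(W), 4(W), 3(W) — all W, so L
n=12: →9(W), 7(W), 5(W), 4(W) — all W, so L
n=13: →10(W), 8(W), 6(W), 5(W) — all W, so L
n=14: →11(L), so W
n=15: →12(L), so W
n=16: →13(L), so W
n=17: →12(L), so W
n=18: →13(L), so W
n=19: →12(L), so W
L entries with 0 ≤ n ≤ 19: n = 0, 1, 2, 11, 12, 13; that makes 6.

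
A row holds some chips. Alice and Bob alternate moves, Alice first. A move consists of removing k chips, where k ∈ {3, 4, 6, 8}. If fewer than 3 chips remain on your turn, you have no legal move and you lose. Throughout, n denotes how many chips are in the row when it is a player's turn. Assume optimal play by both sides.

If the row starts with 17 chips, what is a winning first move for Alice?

Remove 4, leaving 13.

Classify positions by backward induction: terminal positions (no move available) are L. From any other position, the mover wins iff some move reaches an L.
n=0: no move → L
n=1: no move → L
n=2: no move → L
n=3: W (go to 0, an L position)
n=4: W (go to 1, an L position)
n=5: W (go to 2, an L position)
n=6: W (go to 2, an L position)
n=7: W (go to 1, an L position)
n=8: W (go to 2, an L position)
n=9: W (go to 1, an L position)
n=10: W (go to 2, an L position)
n=11: L (options 8(W), 7(W), 5(W), 3(W) are all W)
n=12: L (options 9(W), 8(W), 6(W), 4(W) are all W)
n=13: L (options 10(W), 9(W), 7(W), 5(W) are all W)
n=14: W (go to 11, an L position)
n=15: W (go to 12, an L position)
n=16: W (go to 13, an L position)
n=17: W (go to 13, an L position)
From 17, the L positions reachable in one move are: 13, 11. Any move reaching one of these is winning.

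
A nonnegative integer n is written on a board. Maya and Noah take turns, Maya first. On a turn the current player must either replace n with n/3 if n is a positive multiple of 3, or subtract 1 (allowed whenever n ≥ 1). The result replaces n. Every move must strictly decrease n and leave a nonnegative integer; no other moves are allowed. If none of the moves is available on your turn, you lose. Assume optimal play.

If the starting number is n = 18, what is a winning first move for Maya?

Compute win/loss labels from the base case upward. A position with no move is L. Any other position is W if it can reach an L in one move, else L.
n=0: no move → L
n=1: reaches L-position 0 → W
n=2: only reaches 1(W), which is W → L
n=3: reaches L-position 2 → W
n=4: only reaches 3(W), which is W → L
n=5: reaches L-position 4 → W
n=6: reaches L-position 2 → W
n=7: only reaches 6(W), which is W → L
n=8: reaches L-position 7 → W
n=9: only reaches 3(W), 8(W), all W → L
n=10: reaches L-position 9 → W
n=11: only reaches 10(W), which is W → L
n=12: reaches L-position 4 → W
n=13: only reaches 12(W), which is W → L
n=14: reaches L-position 13 → W
n=15: only reaches 5(W), 14(W), all W → L
n=16: reaches L-position 15 → W
n=17: only reaches 16(W), which is W → L
n=18: reaches L-position 17 → W
From 18, the L positions reachable in one move are: 17.

Move to 17.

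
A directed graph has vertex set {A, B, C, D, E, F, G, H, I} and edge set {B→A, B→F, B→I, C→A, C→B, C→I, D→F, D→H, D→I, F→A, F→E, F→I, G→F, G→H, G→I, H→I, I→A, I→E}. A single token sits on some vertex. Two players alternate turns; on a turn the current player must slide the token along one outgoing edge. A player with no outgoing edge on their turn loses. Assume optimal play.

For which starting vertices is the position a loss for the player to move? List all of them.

Classify positions by backward induction: terminal positions (no move available) are L. From any other position, the mover wins iff some move reaches an L.
Every edge goes from a vertex to one that appears earlier in the order E, A, I, H, F, B, G, D, C, so processing vertices in that order labels each vertex after all of its successors.
E: no outgoing edge → L
A: no outgoing edge → L
I: W (go to A, an L position)
H: L (sole option I(W) is W)
F: W (go to A, an L position)
B: W (go to A, an L position)
G: W (go to H, an L position)
D: W (go to H, an L position)
C: W (go to A, an L position)
The losing starting vertices are exactly the entries labelled L in this table (3 of them).

A, E, H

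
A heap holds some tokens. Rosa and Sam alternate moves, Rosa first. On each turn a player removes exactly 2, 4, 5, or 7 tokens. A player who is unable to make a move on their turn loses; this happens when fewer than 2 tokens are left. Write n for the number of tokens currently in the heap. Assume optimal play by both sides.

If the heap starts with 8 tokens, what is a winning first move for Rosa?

Remove 7, leaving 1.

Compute win/loss labels from the base case upward. A position with no move is L. Any other position is W if it can reach an L in one move, else L.
n=0: no move → L
n=1: no move → L
n=2: reaches L-position 0 → W
n=3: reaches L-position 1 → W
n=4: reaches L-position 0 → W
n=5: reaches L-position 1 → W
n=6: reaches L-position 1 → W
n=7: reaches L-position 0 → W
n=8: reaches L-position 1 → W
From 8, the L positions reachable in one move are: 1.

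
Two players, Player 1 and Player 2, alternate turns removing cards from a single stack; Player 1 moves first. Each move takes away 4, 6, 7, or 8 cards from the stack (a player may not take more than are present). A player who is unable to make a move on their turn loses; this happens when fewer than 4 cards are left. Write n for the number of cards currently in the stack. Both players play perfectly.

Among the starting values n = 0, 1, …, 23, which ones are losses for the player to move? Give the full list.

0, 1, 2, 3, 12, 13, 14, 15

Build the W/L table. Terminal = L. A non-terminal position is W if it has a move to some L; otherwise it is L.
n=0: no move → L
n=1: no move → L
n=2: no move → L
n=3: no move → L
n=4: W (go to 0, an L position)
n=5: W (go to 1, an L position)
n=6: W (go to 2, an L position)
n=7: W (go to 3, an L position)
n=8: W (go to 2, an L position)
n=9: W (go to 3, an L position)
n=10: W (go to 3, an L position)
n=11: W (go to 3, an L position)
n=12: L (options 8(W), 6(W), 5(W), 4(W) are all W)
n=13: L (options 9(W), 7(W), 6(W), 5(W) are all W)
n=14: L (options 10(W), 8(W), 7(W), 6(W) are all W)
n=15: L (options 11(W), 9(W), 8(W), 7(W) are all W)
n=16: W (go to 12, an L position)
n=17: W (go to 13, an L position)
n=18: W (go to 14, an L position)
n=19: W (go to 15, an L position)
n=20: W (go to 14, an L position)
n=21: W (go to 15, an L position)
n=22: W (go to 15, an L position)
n=23: W (go to 15, an L position)
Reading off the rows marked L gives the requested list; there are 8 such values of n.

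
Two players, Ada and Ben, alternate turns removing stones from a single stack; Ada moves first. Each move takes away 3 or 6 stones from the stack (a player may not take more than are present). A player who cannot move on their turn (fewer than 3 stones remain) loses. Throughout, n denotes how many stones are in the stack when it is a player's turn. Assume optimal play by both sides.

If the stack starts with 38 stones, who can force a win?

Ben wins.

Use the standard recursion: the mover loses at a terminal position; elsewhere, the mover wins exactly when some move hands the opponent an L position.
n=0: no move → L
n=1: no move → L
n=2: no move → L
n=3: W (go to 0, an L position)
n=4: W (go to 1, an L position)
n=5: W (go to 2, an L position)
n=6: W (go to 0, an L position)
n=7: W (go to 1, an L position)
n=8: W (go to 2, an L position)
n=9: L (options 6(W), 3(W) are all W)
n=10: L (options 7(W), 4(W) are all W)
n=11: L (options 8(W), 5(W) are all W)
n=12: W (go to 9, an L position)
n=13: W (go to 10, an L position)
n=14: W (go to 11, an L position)
n=15: W (go to 9, an L position)
n=16: W (go to 10, an L position)
n=17: W (go to 11, an L position)
n=18: L (options 15(W), 12(W) are all W)
n=19: L (options 16(W), 13(W) are all W)
n=20: L (options 17(W), 14(W) are all W)
n=21: W (go to 18, an L position)
n=22: W (go to 19, an L position)
n=23: W (go to 20, an L position)
n=24: W (go to 18, an L position)
n=25: W (go to 19, an L position)
n=26: W (go to 20, an L position)
n=27: L (options 24(W), 21(W) are all W)
n=28: L (options 25(W), 22(W) are all W)
n=29: L (options 26(W), 23(W) are all W)
n=30: W (go to 27, an L position)
n=31: W (go to 28, an L position)
n=32: W (go to 29, an L position)
n=33: W (go to 27, an L position)
n=34: W (go to 28, an L position)
n=35: W (go to 29, an L position)
n=36: L (options 33(W), 30(W) are all W)
n=37: L (options 34(W), 31(W) are all W)
n=38: L (options 35(W), 32(W) are all W)
Every move from 38 reaches a W position, so the mover loses.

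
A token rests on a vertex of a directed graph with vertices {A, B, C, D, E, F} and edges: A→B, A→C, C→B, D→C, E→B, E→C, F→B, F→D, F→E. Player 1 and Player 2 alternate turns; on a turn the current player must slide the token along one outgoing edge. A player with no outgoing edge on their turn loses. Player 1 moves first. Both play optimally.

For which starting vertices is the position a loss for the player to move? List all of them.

Compute win/loss labels from the base case upward. A position with no move is L. Any other position is W if it can reach an L in one move, else L.
Every edge goes from a vertex to one that appears earlier in the order B, C, E, A, D, F, so processing vertices in that order labels each vertex after all of its successors.
B: no outgoing edge → L
C: reaches L-position B → W
E: reaches L-position B → W
A: reaches L-position B → W
D: only reaches C(W), which is W → L
F: reaches L-position D → W
Reading off the rows marked L gives the requested list; there are 2 such vertices.

B, D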